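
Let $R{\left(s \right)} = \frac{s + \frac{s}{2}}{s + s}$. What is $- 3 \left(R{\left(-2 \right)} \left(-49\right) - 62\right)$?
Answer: $\frac{1185}{4} \approx 296.25$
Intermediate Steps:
$R{\left(s \right)} = \frac{3}{4}$ ($R{\left(s \right)} = \frac{s + s \frac{1}{2}}{2 s} = \left(s + \frac{s}{2}\right) \frac{1}{2 s} = \frac{3 s}{2} \frac{1}{2 s} = \frac{3}{4}$)
$- 3 \left(R{\left(-2 \right)} \left(-49\right) - 62\right) = - 3 \left(\frac{3}{4} \left(-49\right) - 62\right) = - 3 \left(- \frac{147}{4} - 62\right) = \left(-3\right) \left(- \frac{395}{4}\right) = \frac{1185}{4}$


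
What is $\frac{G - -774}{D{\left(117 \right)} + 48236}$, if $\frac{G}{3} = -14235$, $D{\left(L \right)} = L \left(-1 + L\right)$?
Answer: $- \frac{41931}{61808} \approx -0.67841$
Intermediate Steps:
$G = -42705$ ($G = 3 \left(-14235\right) = -42705$)
$\frac{G - -774}{D{\left(117 \right)} + 48236} = \frac{-42705 - -774}{117 \left(-1 + 117\right) + 48236} = \frac{-42705 + \left(-6184 + 6958\right)}{117 \cdot 116 + 48236} = \frac{-42705 + 774}{13572 + 48236} = - \frac{41931}{61808}$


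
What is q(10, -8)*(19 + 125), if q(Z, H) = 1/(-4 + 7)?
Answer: 48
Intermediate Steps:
q(Z, H) = ⅓ (q(Z, H) = 1/3 = ⅓)
q(10, -8)*(19 + 125) = (19 + 125)/3 = (⅓)*144 = 48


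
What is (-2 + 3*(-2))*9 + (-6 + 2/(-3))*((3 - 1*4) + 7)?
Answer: -112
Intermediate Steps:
(-2 + 3*(-2))*9 + (-6 + 2/(-3))*((3 - 1*4) + 7) = (-2 - 6)*9 + (-6 + 2*(-⅓))*((3 - 4) + 7) = -8*9 + (-6 - ⅔)*(-1 + 7) = -72 - 20/3*6 = -72 - 40 = -112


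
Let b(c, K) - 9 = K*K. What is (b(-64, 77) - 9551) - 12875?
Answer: -16488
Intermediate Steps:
b(c, K) = 9 + K**2 (b(c, K) = 9 + K*K = 9 + K**2)
(b(-64, 77) - 9551) - 12875 = ((9 + 77**2) - 9551) - 12875 = ((9 + 5929) - 9551) - 12875 = (5938 - 9551) - 12875 = -3613 - 12875 = -16488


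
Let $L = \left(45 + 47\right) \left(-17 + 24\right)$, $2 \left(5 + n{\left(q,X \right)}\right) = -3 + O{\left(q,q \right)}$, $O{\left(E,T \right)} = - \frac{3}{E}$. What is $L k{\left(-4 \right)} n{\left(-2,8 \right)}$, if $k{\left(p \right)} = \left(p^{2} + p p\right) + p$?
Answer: $-103684$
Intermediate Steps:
$k{\left(p \right)} = p + 2 p^{2}$ ($k{\left(p \right)} = \left(p^{2} + p^{2}\right) + p = 2 p^{2} + p = p + 2 p^{2}$)
$n{\left(q,X \right)} = - \frac{13}{2} - \frac{3}{2 q}$ ($n{\left(q,X \right)} = -5 + \frac{-3 - \frac{3}{q}}{2} = -5 - \left(\frac{3}{2} + \frac{3}{2 q}\right) = - \frac{13}{2} - \frac{3}{2 q}$)
$L = 644$ ($L = 92 \cdot 7 = 644$)
$L k{\left(-4 \right)} n{\left(-2,8 \right)} = 644 \left(- 4 \left(1 + 2 \left(-4\right)\right)\right) \frac{-3 - -26}{2 \left(-2\right)} = 644 \left(- 4 \left(1 - 8\right)\right) \frac{1}{2} \left(- \frac{1}{2}\right) \left(-3 + 26\right) = 644 \left(\left(-4\right) \left(-7\right)\right) \frac{1}{2} \left(- \frac{1}{2}\right) 23 = 644 \cdot 28 \left(- \frac{23}{4}\right) = 18032 \left(- \frac{23}{4}\right) = -103684$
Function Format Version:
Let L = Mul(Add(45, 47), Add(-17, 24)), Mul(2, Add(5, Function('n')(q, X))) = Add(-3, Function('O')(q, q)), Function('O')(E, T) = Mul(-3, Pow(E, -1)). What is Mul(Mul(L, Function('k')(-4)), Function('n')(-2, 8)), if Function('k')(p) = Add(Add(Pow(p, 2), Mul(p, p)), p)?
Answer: -103684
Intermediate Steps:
Function('k')(p) = Add(p, Mul(2, Pow(p, 2))) (Function('k')(p) = Add(Add(Pow(p, 2), Pow(p, 2)), p) = Add(Mul(2, Pow(p, 2)), p) = Add(p, Mul(2, Pow(p, 2))))
Function('n')(q, X) = Add(Rational(-13, 2), Mul(Rational(-3, 2), Pow(q, -1))) (Function('n')(q, X) = Add(-5, Mul(Rational(1, 2), Add(-3, Mul(-3, Pow(q, -1))))) = Add(-5, Add(Rational(-3, 2), Mul(Rational(-3, 2), Pow(q, -1)))) = Add(Rational(-13, 2), Mul(Rational(-3, 2), Pow(q, -1))))
L = 644 (L = Mul(92, 7) = 644)
Mul(Mul(L, Function('k')(-4)), Function('n')(-2, 8)) = Mul(Mul(644, Mul(-4, Add(1, Mul(2, -4)))), Mul(Rational(1, 2), Pow(-2, -1), Add(-3, Mul(-13, -2)))) = Mul(Mul(644, Mul(-4, Add(1, -8))), Mul(Rational(1, 2), Rational(-1, 2), Add(-3, 26))) = Mul(Mul(644, Mul(-4, -7)), Mul(Rational(1, 2), Rational(-1, 2), 23)) = Mul(Mul(644, 28), Rational(-23, 4)) = Mul(18032, Rational(-23, 4)) = -103684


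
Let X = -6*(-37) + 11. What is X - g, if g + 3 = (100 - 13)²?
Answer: -7333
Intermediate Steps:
g = 7566 (g = -3 + (100 - 13)² = -3 + 87² = -3 + 7569 = 7566)
X = 233 (X = 222 + 11 = 233)
X - g = 233 - 1*7566 = 233 - 7566 = -7333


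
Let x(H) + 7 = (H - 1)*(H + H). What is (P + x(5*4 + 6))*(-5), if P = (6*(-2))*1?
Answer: -6405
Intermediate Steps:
P = -12 (P = -12*1 = -12)
x(H) = -7 + 2*H*(-1 + H) (x(H) = -7 + (H - 1)*(H + H) = -7 + (-1 + H)*(2*H) = -7 + 2*H*(-1 + H))
(P + x(5*4 + 6))*(-5) = (-12 + (-7 - 2*(5*4 + 6) + 2*(5*4 + 6)²))*(-5) = (-12 + (-7 - 2*(20 + 6) + 2*(20 + 6)²))*(-5) = (-12 + (-7 - 2*26 + 2*26²))*(-5) = (-12 + (-7 - 52 + 2*676))*(-5) = (-12 + (-7 - 52 + 1352))*(-5) = (-12 + 1293)*(-5) = 1281*(-5) = -6405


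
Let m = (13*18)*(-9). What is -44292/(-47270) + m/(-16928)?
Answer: 212331399/200046640 ≈ 1.0614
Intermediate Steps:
m = -2106 (m = 234*(-9) = -2106)
-44292/(-47270) + m/(-16928) = -44292/(-47270) - 2106/(-16928) = -44292*(-1/47270) - 2106*(-1/16928) = 22146/23635 + 1053/8464 = 212331399/200046640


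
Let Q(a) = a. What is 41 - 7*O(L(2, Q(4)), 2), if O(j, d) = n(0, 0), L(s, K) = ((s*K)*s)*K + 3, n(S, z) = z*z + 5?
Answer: 6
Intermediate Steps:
n(S, z) = 5 + z**2 (n(S, z) = z**2 + 5 = 5 + z**2)
L(s, K) = 3 + K**2*s**2 (L(s, K) = ((K*s)*s)*K + 3 = (K*s**2)*K + 3 = K**2*s**2 + 3 = 3 + K**2*s**2)
O(j, d) = 5 (O(j, d) = 5 + 0**2 = 5 + 0 = 5)
41 - 7*O(L(2, Q(4)), 2) = 41 - 7*5 = 41 - 35 = 6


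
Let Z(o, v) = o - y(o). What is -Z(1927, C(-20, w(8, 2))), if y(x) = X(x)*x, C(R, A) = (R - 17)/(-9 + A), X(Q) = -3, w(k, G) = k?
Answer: -7708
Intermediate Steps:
C(R, A) = (-17 + R)/(-9 + A)
y(x) = -3*x
Z(o, v) = 4*o (Z(o, v) = o - (-3)*o = o + 3*o = 4*o)
-Z(1927, C(-20, w(8, 2))) = -4*1927 = -1*7708 = -7708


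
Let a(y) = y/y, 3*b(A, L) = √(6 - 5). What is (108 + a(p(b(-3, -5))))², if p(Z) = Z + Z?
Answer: 11881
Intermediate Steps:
b(A, L) = ⅓ (b(A, L) = √(6 - 5)/3 = √1/3 = (⅓)*1 = ⅓)
p(Z) = 2*Z
a(y) = 1
(108 + a(p(b(-3, -5))))² = (108 + 1)² = 109² = 11881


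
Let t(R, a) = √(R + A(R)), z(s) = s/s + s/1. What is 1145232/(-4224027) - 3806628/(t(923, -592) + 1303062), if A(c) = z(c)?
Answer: -7632298112520453192/2390757849922941973 + 3806628*√1847/1697970573997 ≈ -3.1923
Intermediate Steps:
z(s) = 1 + s (z(s) = 1 + s*1 = 1 + s)
A(c) = 1 + c
t(R, a) = √(1 + 2*R) (t(R, a) = √(R + (1 + R)) = √(1 + 2*R))
1145232/(-4224027) - 3806628/(t(923, -592) + 1303062) = 1145232/(-4224027) - 3806628/(√(1 + 2*923) + 1303062) = 1145232*(-1/4224027) - 3806628/(√(1 + 1846) + 1303062) = -381744/1408009 - 3806628/(√1847 + 1303062) = -381744/1408009 - 3806628/(1303062 + √1847)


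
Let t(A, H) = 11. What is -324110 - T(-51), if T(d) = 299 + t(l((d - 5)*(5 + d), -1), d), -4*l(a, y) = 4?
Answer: -324420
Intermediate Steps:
l(a, y) = -1 (l(a, y) = -¼*4 = -1)
T(d) = 310 (T(d) = 299 + 11 = 310)
-324110 - T(-51) = -324110 - 1*310 = -324110 - 310 = -324420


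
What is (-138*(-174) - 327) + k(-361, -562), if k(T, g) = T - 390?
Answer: 22934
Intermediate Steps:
k(T, g) = -390 + T
(-138*(-174) - 327) + k(-361, -562) = (-138*(-174) - 327) + (-390 - 361) = (24012 - 327) - 751 = 23685 - 751 = 22934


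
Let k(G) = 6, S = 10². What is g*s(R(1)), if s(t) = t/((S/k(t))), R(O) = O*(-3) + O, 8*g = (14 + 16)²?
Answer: -27/2 ≈ -13.500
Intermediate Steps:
S = 100
g = 225/2 (g = (14 + 16)²/8 = (⅛)*30² = (⅛)*900 = 225/2 ≈ 112.50)
R(O) = -2*O (R(O) = -3*O + O = -2*O)
s(t) = 3*t/50 (s(t) = t/((100/6)) = t/((100*(⅙))) = t/(50/3) = t*(3/50) = 3*t/50)
g*s(R(1)) = 225*(3*(-2*1)/50)/2 = 225*((3/50)*(-2))/2 = (225/2)*(-3/25) = -27/2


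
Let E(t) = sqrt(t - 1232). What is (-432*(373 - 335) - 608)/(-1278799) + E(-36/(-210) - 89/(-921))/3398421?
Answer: 17024/1278799 + I*sqrt(1279886774565)/109548100935 ≈ 0.013312 + 1.0327e-5*I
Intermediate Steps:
E(t) = sqrt(-1232 + t)
(-432*(373 - 335) - 608)/(-1278799) + E(-36/(-210) - 89/(-921))/3398421 = (-432*(373 - 335) - 608)/(-1278799) + sqrt(-1232 + (-36/(-210) - 89/(-921)))/3398421 = (-432*38 - 608)*(-1/1278799) + sqrt(-1232 + (-36*(-1/210) - 89*(-1/921)))*(1/3398421) = (-16416 - 608)*(-1/1278799) + sqrt(-1232 + (6/35 + 89/921))*(1/3398421) = -17024*(-1/1278799) + sqrt(-1232 + 8641/32235)*(1/3398421) = 17024/1278799 + sqrt(-39704879/32235)*(1/3398421) = 17024/1278799 + (I*sqrt(1279886774565)/32235)*(1/3398421) = 17024/1278799 + I*sqrt(1279886774565)/109548100935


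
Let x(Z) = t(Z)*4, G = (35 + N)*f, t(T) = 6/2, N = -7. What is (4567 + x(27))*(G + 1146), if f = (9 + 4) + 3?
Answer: 7298926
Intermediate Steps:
f = 16 (f = 13 + 3 = 16)
t(T) = 3 (t(T) = 6*(1/2) = 3)
G = 448 (G = (35 - 7)*16 = 28*16 = 448)
x(Z) = 12 (x(Z) = 3*4 = 12)
(4567 + x(27))*(G + 1146) = (4567 + 12)*(448 + 1146) = 4579*1594 = 7298926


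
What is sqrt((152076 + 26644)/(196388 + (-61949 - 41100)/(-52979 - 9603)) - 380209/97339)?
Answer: I*sqrt(171518859832680976054748032515)/239268156156447 ≈ 1.7309*I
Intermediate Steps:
sqrt((152076 + 26644)/(196388 + (-61949 - 41100)/(-52979 - 9603)) - 380209/97339) = sqrt(178720/(196388 - 103049/(-62582)) - 380209*1/97339) = sqrt(178720/(196388 - 103049*(-1/62582)) - 380209/97339) = sqrt(178720/(196388 + 103049/62582) - 380209/97339) = sqrt(178720/(12290456865/62582) - 380209/97339) = sqrt(178720*(62582/12290456865) - 380209/97339) = sqrt(2236931008/2458091373 - 380209/97339) = sqrt(-716847835449245/239268156156447) = I*sqrt(171518859832680976054748032515)/239268156156447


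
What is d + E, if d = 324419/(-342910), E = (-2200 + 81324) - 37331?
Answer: 14330913211/342910 ≈ 41792.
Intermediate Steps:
E = 41793 (E = 79124 - 37331 = 41793)
d = -324419/342910 (d = 324419*(-1/342910) = -324419/342910 ≈ -0.94608)
d + E = -324419/342910 + 41793 = 14330913211/342910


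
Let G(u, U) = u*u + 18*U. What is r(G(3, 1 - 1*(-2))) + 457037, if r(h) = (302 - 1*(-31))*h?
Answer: 478016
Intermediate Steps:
G(u, U) = u² + 18*U
r(h) = 333*h (r(h) = (302 + 31)*h = 333*h)
r(G(3, 1 - 1*(-2))) + 457037 = 333*(3² + 18*(1 - 1*(-2))) + 457037 = 333*(9 + 18*(1 + 2)) + 457037 = 333*(9 + 18*3) + 457037 = 333*(9 + 54) + 457037 = 333*63 + 457037 = 20979 + 457037 = 478016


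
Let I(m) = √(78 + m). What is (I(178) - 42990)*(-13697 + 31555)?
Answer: -767429692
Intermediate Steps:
(I(178) - 42990)*(-13697 + 31555) = (√(78 + 178) - 42990)*(-13697 + 31555) = (√256 - 42990)*17858 = (16 - 42990)*17858 = -42974*17858 = -767429692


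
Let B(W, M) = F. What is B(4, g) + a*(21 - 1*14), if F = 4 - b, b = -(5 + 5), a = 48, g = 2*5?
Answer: 350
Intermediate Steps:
g = 10
b = -10 (b = -1*10 = -10)
F = 14 (F = 4 - 1*(-10) = 4 + 10 = 14)
B(W, M) = 14
B(4, g) + a*(21 - 1*14) = 14 + 48*(21 - 1*14) = 14 + 48*(21 - 14) = 14 + 48*7 = 14 + 336 = 350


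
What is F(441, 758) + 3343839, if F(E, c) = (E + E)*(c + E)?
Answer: 4401357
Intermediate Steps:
F(E, c) = 2*E*(E + c) (F(E, c) = (2*E)*(E + c) = 2*E*(E + c))
F(441, 758) + 3343839 = 2*441*(441 + 758) + 3343839 = 2*441*1199 + 3343839 = 1057518 + 3343839 = 4401357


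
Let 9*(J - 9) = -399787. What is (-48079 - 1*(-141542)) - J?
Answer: 1240873/9 ≈ 1.3787e+5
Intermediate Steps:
J = -399706/9 (J = 9 + (1/9)*(-399787) = 9 - 399787/9 = -399706/9 ≈ -44412.)
(-48079 - 1*(-141542)) - J = (-48079 - 1*(-141542)) - 1*(-399706/9) = (-48079 + 141542) + 399706/9 = 93463 + 399706/9 = 1240873/9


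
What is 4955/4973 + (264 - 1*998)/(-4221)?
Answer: 24565237/20991033 ≈ 1.1703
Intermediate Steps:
4955/4973 + (264 - 1*998)/(-4221) = 4955*(1/4973) + (264 - 998)*(-1/4221) = 4955/4973 - 734*(-1/4221) = 4955/4973 + 734/4221 = 24565237/20991033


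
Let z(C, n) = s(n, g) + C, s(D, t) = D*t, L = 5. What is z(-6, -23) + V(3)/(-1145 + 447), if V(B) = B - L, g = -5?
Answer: 38042/349 ≈ 109.00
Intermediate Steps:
V(B) = -5 + B (V(B) = B - 1*5 = B - 5 = -5 + B)
z(C, n) = C - 5*n (z(C, n) = n*(-5) + C = -5*n + C = C - 5*n)
z(-6, -23) + V(3)/(-1145 + 447) = (-6 - 5*(-23)) + (-5 + 3)/(-1145 + 447) = (-6 + 115) - 2/(-698) = 109 - 2*(-1/698) = 109 + 1/349 = 38042/349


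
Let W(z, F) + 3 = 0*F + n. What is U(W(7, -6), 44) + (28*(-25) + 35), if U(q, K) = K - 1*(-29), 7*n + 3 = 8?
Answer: -592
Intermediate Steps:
n = 5/7 (n = -3/7 + (⅐)*8 = -3/7 + 8/7 = 5/7 ≈ 0.71429)
W(z, F) = -16/7 (W(z, F) = -3 + (0*F + 5/7) = -3 + (0 + 5/7) = -3 + 5/7 = -16/7)
U(q, K) = 29 + K (U(q, K) = K + 29 = 29 + K)
U(W(7, -6), 44) + (28*(-25) + 35) = (29 + 44) + (28*(-25) + 35) = 73 + (-700 + 35) = 73 - 665 = -592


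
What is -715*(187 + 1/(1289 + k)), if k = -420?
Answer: -10562760/79 ≈ -1.3371e+5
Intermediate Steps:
-715*(187 + 1/(1289 + k)) = -715*(187 + 1/(1289 - 420)) = -715*(187 + 1/869) = -715*162504/869 = -10562760/79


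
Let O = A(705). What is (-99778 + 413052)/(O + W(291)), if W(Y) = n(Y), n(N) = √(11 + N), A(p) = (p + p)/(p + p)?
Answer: -313274/301 + 313274*√302/301 ≈ 17046.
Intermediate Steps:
A(p) = 1 (A(p) = (2*p)/((2*p)) = (2*p)*(1/(2*p)) = 1)
O = 1
W(Y) = √(11 + Y)
(-99778 + 413052)/(O + W(291)) = (-99778 + 413052)/(1 + √(11 + 291)) = 313274/(1 + √302)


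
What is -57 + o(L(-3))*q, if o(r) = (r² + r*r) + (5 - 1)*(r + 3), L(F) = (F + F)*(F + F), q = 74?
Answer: 203295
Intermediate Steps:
L(F) = 4*F² (L(F) = (2*F)*(2*F) = 4*F²)
o(r) = 12 + 2*r² + 4*r (o(r) = (r² + r²) + 4*(3 + r) = 2*r² + (12 + 4*r) = 12 + 2*r² + 4*r)
-57 + o(L(-3))*q = -57 + (12 + 2*(4*(-3)²)² + 4*(4*(-3)²))*74 = -57 + (12 + 2*(4*9)² + 4*(4*9))*74 = -57 + (12 + 2*36² + 4*36)*74 = -57 + (12 + 2*1296 + 144)*74 = -57 + (12 + 2592 + 144)*74 = -57 + 2748*74 = -57 + 203352 = 203295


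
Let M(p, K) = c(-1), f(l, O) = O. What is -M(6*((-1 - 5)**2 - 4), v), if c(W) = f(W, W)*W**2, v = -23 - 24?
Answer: 1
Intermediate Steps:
v = -47
c(W) = W**3 (c(W) = W*W**2 = W**3)
M(p, K) = -1 (M(p, K) = (-1)**3 = -1)
-M(6*((-1 - 5)**2 - 4), v) = -1*(-1) = 1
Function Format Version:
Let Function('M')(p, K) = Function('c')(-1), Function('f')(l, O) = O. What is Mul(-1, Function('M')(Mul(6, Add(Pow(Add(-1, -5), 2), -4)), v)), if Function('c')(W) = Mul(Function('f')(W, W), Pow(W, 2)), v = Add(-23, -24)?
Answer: 1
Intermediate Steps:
v = -47
Function('c')(W) = Pow(W, 3) (Function('c')(W) = Mul(W, Pow(W, 2)) = Pow(W, 3))
Function('M')(p, K) = -1 (Function('M')(p, K) = Pow(-1, 3) = -1)
Mul(-1, Function('M')(Mul(6, Add(Pow(Add(-1, -5), 2), -4)), v)) = Mul(-1, -1) = 1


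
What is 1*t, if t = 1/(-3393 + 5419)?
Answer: 1/2026 ≈ 0.00049358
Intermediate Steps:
t = 1/2026 ≈ 0.00049358
1*t = 1*(1/2026) = 1/2026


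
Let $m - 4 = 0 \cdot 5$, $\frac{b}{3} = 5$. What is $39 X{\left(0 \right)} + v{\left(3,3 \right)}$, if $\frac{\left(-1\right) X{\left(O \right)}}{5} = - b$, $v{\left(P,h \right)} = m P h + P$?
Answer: $2964$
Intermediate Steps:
$b = 15$ ($b = 3 \cdot 5 = 15$)
$m = 4$ ($m = 4 + 0 \cdot 5 = 4 + 0 = 4$)
$v{\left(P,h \right)} = P + 4 P h$ ($v{\left(P,h \right)} = 4 P h + P = P + 4 P h$)
$X{\left(O \right)} = 75$ ($X{\left(O \right)} = - 5 \left(\left(-1\right) 15\right) = \left(-5\right) \left(-15\right) = 75$)
$39 X{\left(0 \right)} + v{\left(3,3 \right)} = 39 \cdot 75 + 3 \left(1 + 4 \cdot 3\right) = 2925 + 3 \left(1 + 12\right) = 2925 + 3 \cdot 13 = 2925 + 39 = 2964$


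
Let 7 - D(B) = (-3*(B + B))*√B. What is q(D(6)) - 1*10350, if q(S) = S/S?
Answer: -10349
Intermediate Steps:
D(B) = 7 + 6*B^(3/2) (D(B) = 7 - (-3*(B + B))*√B = 7 - (-6*B)*√B = 7 - (-6)*B^(3/2) = 7 + 6*B^(3/2))
q(S) = 1
q(D(6)) - 1*10350 = 1 - 1*10350 = 1 - 10350 = -10349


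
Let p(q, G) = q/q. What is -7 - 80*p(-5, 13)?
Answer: -87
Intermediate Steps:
p(q, G) = 1
-7 - 80*p(-5, 13) = -7 - 80*1 = -7 - 80 = -87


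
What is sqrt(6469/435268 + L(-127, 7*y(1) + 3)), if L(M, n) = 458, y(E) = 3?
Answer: sqrt(21693671481021)/217634 ≈ 21.401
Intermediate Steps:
sqrt(6469/435268 + L(-127, 7*y(1) + 3)) = sqrt(6469/435268 + 458) = sqrt(199359213/435268) = sqrt(21693671481021)/217634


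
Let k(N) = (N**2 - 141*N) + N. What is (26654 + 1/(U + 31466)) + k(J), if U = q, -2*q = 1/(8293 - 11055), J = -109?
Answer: 9350549267599/173818185 ≈ 53795.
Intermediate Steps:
q = 1/5524 (q = -1/(2*(8293 - 11055)) = -1/2/(-2762) = -1/2*(-1/2762) = 1/5524 ≈ 0.00018103)
U = 1/5524 ≈ 0.00018103
k(N) = N**2 - 140*N
(26654 + 1/(U + 31466)) + k(J) = (26654 + 1/(1/5524 + 31466)) - 109*(-140 - 109) = (26654 + 1/(173818185/5524)) - 109*(-249) = (26654 + 5524/173818185) + 27141 = 4632949908514/173818185 + 27141 = 9350549267599/173818185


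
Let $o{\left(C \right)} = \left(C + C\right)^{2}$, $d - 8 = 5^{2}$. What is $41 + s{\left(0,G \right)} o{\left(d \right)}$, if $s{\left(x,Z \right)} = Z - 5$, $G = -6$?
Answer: $-47875$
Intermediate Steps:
$d = 33$ ($d = 8 + 5^{2} = 8 + 25 = 33$)
$o{\left(C \right)} = 4 C^{2}$ ($o{\left(C \right)} = \left(2 C\right)^{2} = 4 C^{2}$)
$s{\left(x,Z \right)} = -5 + Z$
$41 + s{\left(0,G \right)} o{\left(d \right)} = 41 + \left(-5 - 6\right) 4 \cdot 33^{2} = 41 - 11 \cdot 4 \cdot 1089 = 41 - 47916 = -47875$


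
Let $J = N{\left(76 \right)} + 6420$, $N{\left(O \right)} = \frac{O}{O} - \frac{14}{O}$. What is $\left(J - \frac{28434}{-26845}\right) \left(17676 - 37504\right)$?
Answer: $- \frac{9278114463674}{72865} \approx -1.2733 \cdot 10^{8}$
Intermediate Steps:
$N{\left(O \right)} = 1 - \frac{14}{O}$
$J = \frac{243991}{38}$ ($J = \frac{-14 + 76}{76} + 6420 = \frac{1}{76} \cdot 62 + 6420 = \frac{31}{38} + 6420 = \frac{243991}{38} \approx 6420.8$)
$\left(J - \frac{28434}{-26845}\right) \left(17676 - 37504\right) = \left(\frac{243991}{38} - \frac{28434}{-26845}\right) \left(17676 - 37504\right) = \left(\frac{243991}{38} - - \frac{4062}{3835}\right) \left(-19828\right) = \left(\frac{243991}{38} + \frac{4062}{3835}\right) \left(-19828\right) = \frac{935859841}{145730} \left(-19828\right) = - \frac{9278114463674}{72865}$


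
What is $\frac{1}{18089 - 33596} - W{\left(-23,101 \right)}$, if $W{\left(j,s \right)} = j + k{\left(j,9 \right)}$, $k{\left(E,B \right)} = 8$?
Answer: $\frac{232604}{15507} \approx 15.0$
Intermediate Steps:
$W{\left(j,s \right)} = 8 + j$ ($W{\left(j,s \right)} = j + 8 = 8 + j$)
$\frac{1}{18089 - 33596} - W{\left(-23,101 \right)} = \frac{1}{18089 - 33596} - \left(8 - 23\right) = \frac{1}{-15507} - -15 = - \frac{1}{15507} + 15 = \frac{232604}{15507}$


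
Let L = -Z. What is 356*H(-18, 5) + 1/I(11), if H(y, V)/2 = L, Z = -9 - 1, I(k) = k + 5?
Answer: 113921/16 ≈ 7120.1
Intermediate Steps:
I(k) = 5 + k
Z = -10
L = 10 (L = -1*(-10) = 10)
H(y, V) = 20 (H(y, V) = 2*10 = 20)
356*H(-18, 5) + 1/I(11) = 356*20 + 1/(5 + 11) = 7120 + 1/16 = 113921/16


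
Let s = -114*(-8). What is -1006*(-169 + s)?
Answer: -747458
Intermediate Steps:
s = 912
-1006*(-169 + s) = -1006*(-169 + 912) = -1006*743 = -747458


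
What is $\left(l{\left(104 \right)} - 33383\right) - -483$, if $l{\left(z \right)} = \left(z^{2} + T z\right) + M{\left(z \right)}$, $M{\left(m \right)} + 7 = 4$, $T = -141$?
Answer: $-36751$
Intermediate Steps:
$M{\left(m \right)} = -3$ ($M{\left(m \right)} = -7 + 4 = -3$)
$l{\left(z \right)} = -3 + z^{2} - 141 z$ ($l{\left(z \right)} = \left(z^{2} - 141 z\right) - 3 = -3 + z^{2} - 141 z$)
$\left(l{\left(104 \right)} - 33383\right) - -483 = \left(\left(-3 + 104^{2} - 14664\right) - 33383\right) - -483 = \left(\left(-3 + 10816 - 14664\right) - 33383\right) + \left(507 - 24\right) = \left(-3851 - 33383\right) + 483 = -37234 + 483 = -36751$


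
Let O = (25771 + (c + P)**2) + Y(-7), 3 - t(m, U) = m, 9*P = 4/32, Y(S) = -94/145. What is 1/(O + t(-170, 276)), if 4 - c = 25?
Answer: 751680/19832151169 ≈ 3.7902e-5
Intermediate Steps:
Y(S) = -94/145 (Y(S) = -94*1/145 = -94/145)
c = -21 (c = 4 - 1*25 = 4 - 25 = -21)
P = 1/72 (P = (4/32)/9 = (4*(1/32))/9 = (1/9)*(1/8) = 1/72 ≈ 0.013889)
t(m, U) = 3 - m
O = 19702110529/751680 (O = (25771 + (-21 + 1/72)**2) - 94/145 = (25771 + (-1511/72)**2) - 94/145 = (25771 + 2283121/5184) - 94/145 = 135879985/5184 - 94/145 = 19702110529/751680 ≈ 26211.)
1/(O + t(-170, 276)) = 1/(19702110529/751680 + (3 - 1*(-170))) = 1/(19702110529/751680 + (3 + 170)) = 1/(19702110529/751680 + 173) = 1/(19832151169/751680) = 751680/19832151169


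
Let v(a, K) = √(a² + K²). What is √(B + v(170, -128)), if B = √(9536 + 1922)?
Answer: √(√11458 + 2*√11321) ≈ 17.884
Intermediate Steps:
B = √11458 ≈ 107.04
v(a, K) = √(K² + a²)
√(B + v(170, -128)) = √(√11458 + √((-128)² + 170²)) = √(√11458 + √(16384 + 28900)) = √(√11458 + √45284) = √(√11458 + 2*√11321)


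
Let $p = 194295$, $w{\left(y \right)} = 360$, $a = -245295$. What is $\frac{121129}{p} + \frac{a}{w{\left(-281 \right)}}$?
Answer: $- \frac{1058133013}{1554360} \approx -680.75$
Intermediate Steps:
$\frac{121129}{p} + \frac{a}{w{\left(-281 \right)}} = \frac{121129}{194295} - \frac{245295}{360} = 121129 \cdot \frac{1}{194295} - \frac{5451}{8} = \frac{121129}{194295} - \frac{5451}{8} = - \frac{1058133013}{1554360}$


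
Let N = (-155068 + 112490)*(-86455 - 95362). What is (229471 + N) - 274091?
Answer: 7741359606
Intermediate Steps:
N = 7741404226 (N = -42578*(-181817) = 7741404226)
(229471 + N) - 274091 = (229471 + 7741404226) - 274091 = 7741633697 - 274091 = 7741359606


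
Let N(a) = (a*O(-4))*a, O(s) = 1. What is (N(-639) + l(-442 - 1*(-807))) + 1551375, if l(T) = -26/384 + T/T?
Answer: 376261811/192 ≈ 1.9597e+6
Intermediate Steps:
l(T) = 179/192 (l(T) = -26*1/384 + 1 = -13/192 + 1 = 179/192)
N(a) = a² (N(a) = (a*1)*a = a*a = a²)
(N(-639) + l(-442 - 1*(-807))) + 1551375 = ((-639)² + 179/192) + 1551375 = (408321 + 179/192) + 1551375 = 78397811/192 + 1551375 = 376261811/192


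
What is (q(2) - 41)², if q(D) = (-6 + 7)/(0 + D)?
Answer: 6561/4 ≈ 1640.3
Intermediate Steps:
q(D) = 1/D
(q(2) - 41)² = (1/2 - 41)² = (½ - 41)² = (-81/2)² = 6561/4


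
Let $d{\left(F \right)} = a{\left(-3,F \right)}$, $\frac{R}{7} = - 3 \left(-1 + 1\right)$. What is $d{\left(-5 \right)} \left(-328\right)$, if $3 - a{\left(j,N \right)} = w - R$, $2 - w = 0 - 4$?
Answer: $984$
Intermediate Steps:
$R = 0$ ($R = 7 \left(- 3 \left(-1 + 1\right)\right) = 7 \left(\left(-3\right) 0\right) = 7 \cdot 0 = 0$)
$w = 6$ ($w = 2 - \left(0 - 4\right) = 2 - -4 = 2 + 4 = 6$)
$a{\left(j,N \right)} = -3$ ($a{\left(j,N \right)} = 3 - \left(6 - 0\right) = 3 - \left(6 + 0\right) = 3 - 6 = -3$)
$d{\left(F \right)} = -3$
$d{\left(-5 \right)} \left(-328\right) = \left(-3\right) \left(-328\right) = 984$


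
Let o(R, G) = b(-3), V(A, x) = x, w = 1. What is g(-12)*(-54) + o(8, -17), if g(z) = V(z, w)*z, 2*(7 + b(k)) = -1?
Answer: 1281/2 ≈ 640.50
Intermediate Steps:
b(k) = -15/2 (b(k) = -7 + (½)*(-1) = -7 - ½ = -15/2)
o(R, G) = -15/2
g(z) = z (g(z) = 1*z = z)
g(-12)*(-54) + o(8, -17) = -12*(-54) - 15/2 = 648 - 15/2 = 1281/2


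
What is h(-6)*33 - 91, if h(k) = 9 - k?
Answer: 404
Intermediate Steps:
h(-6)*33 - 91 = (9 - 1*(-6))*33 - 91 = (9 + 6)*33 - 91 = 15*33 - 91 = 495 - 91 = 404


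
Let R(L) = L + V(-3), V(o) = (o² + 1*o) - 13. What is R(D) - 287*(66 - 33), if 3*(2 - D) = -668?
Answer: -27760/3 ≈ -9253.3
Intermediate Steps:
D = 674/3 (D = 2 - ⅓*(-668) = 2 + 668/3 = 674/3 ≈ 224.67)
V(o) = -13 + o + o² (V(o) = (o² + o) - 13 = (o + o²) - 13 = -13 + o + o²)
R(L) = -7 + L (R(L) = L + (-13 - 3 + (-3)²) = L + (-13 - 3 + 9) = L - 7 = -7 + L)
R(D) - 287*(66 - 33) = (-7 + 674/3) - 287*(66 - 33) = 653/3 - 287*33 = 653/3 - 9471 = -27760/3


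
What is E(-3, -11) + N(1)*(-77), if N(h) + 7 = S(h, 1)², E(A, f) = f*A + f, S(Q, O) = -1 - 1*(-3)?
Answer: 253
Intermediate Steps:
S(Q, O) = 2 (S(Q, O) = -1 + 3 = 2)
E(A, f) = f + A*f (E(A, f) = A*f + f = f + A*f)
N(h) = -3 (N(h) = -7 + 2² = -7 + 4 = -3)
E(-3, -11) + N(1)*(-77) = -11*(1 - 3) - 3*(-77) = -11*(-2) + 231 = 22 + 231 = 253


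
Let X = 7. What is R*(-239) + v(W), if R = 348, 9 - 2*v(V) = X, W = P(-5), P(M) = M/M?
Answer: -83171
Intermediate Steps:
P(M) = 1
W = 1
v(V) = 1 (v(V) = 9/2 - ½*7 = 9/2 - 7/2 = 1)
R*(-239) + v(W) = 348*(-239) + 1 = -83172 + 1 = -83171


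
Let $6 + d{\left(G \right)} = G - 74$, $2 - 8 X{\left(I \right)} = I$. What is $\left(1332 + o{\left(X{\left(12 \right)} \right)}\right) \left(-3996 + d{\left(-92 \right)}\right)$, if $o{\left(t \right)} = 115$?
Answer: $-6031096$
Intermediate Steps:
$X{\left(I \right)} = \frac{1}{4} - \frac{I}{8}$
$d{\left(G \right)} = -80 + G$ ($d{\left(G \right)} = -6 + \left(G - 74\right) = -6 + \left(-74 + G\right) = -80 + G$)
$\left(1332 + o{\left(X{\left(12 \right)} \right)}\right) \left(-3996 + d{\left(-92 \right)}\right) = \left(1332 + 115\right) \left(-3996 - 172\right) = 1447 \left(-3996 - 172\right) = 1447 \left(-4168\right) = -6031096$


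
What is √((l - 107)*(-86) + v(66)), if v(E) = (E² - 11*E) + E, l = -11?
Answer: 2*√3461 ≈ 117.66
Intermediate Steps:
v(E) = E² - 10*E
√((l - 107)*(-86) + v(66)) = √((-11 - 107)*(-86) + 66*(-10 + 66)) = √(-118*(-86) + 66*56) = √(10148 + 3696) = √13844 = 2*√3461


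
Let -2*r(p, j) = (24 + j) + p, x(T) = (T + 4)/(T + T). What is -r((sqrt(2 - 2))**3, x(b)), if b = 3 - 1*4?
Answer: 45/4 ≈ 11.250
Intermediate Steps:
b = -1 (b = 3 - 4 = -1)
x(T) = (4 + T)/(2*T) (x(T) = (4 + T)/((2*T)) = (4 + T)*(1/(2*T)) = (4 + T)/(2*T))
r(p, j) = -12 - j/2 - p/2 (r(p, j) = -((24 + j) + p)/2 = -(24 + j + p)/2 = -12 - j/2 - p/2)
-r((sqrt(2 - 2))**3, x(b)) = -(-12 - (4 - 1)/(4*(-1)) - (2 - 2)**(3/2)/2) = -(-12 - (-1)*3/4 - (sqrt(0))**3/2) = -(-12 - 1/2*(-3/2) - 1/2*0**3) = -(-12 + 3/4 - 1/2*0) = -(-12 + 3/4 + 0) = -1*(-45/4) = 45/4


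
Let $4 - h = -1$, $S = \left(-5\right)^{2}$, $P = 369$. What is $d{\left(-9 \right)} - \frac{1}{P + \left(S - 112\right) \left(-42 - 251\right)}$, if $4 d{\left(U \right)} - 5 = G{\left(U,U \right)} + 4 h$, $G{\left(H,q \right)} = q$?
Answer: $\frac{103439}{25860} \approx 4.0$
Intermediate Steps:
$S = 25$
$h = 5$ ($h = 4 - -1 = 4 + 1 = 5$)
$d{\left(U \right)} = \frac{25}{4} + \frac{U}{4}$ ($d{\left(U \right)} = \frac{5}{4} + \frac{U + 4 \cdot 5}{4} = \frac{5}{4} + \frac{U + 20}{4} = \frac{5}{4} + \frac{20 + U}{4} = \frac{5}{4} + \left(5 + \frac{U}{4}\right) = \frac{25}{4} + \frac{U}{4}$)
$d{\left(-9 \right)} - \frac{1}{P + \left(S - 112\right) \left(-42 - 251\right)} = \left(\frac{25}{4} + \frac{1}{4} \left(-9\right)\right) - \frac{1}{369 + \left(25 - 112\right) \left(-42 - 251\right)} = \left(\frac{25}{4} - \frac{9}{4}\right) - \frac{1}{369 - -25491} = 4 - \frac{1}{369 + 25491} = 4 - \frac{1}{25860} = \frac{103439}{25860}$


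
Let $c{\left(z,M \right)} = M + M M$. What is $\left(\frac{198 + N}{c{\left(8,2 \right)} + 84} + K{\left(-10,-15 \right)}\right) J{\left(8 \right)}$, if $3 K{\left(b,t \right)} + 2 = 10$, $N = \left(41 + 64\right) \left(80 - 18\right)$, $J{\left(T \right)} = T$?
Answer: $\frac{3088}{5} \approx 617.6$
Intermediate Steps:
$N = 6510$ ($N = 105 \cdot 62 = 6510$)
$c{\left(z,M \right)} = M + M^{2}$
$K{\left(b,t \right)} = \frac{8}{3}$ ($K{\left(b,t \right)} = - \frac{2}{3} + \frac{1}{3} \cdot 10 = - \frac{2}{3} + \frac{10}{3} = \frac{8}{3}$)
$\left(\frac{198 + N}{c{\left(8,2 \right)} + 84} + K{\left(-10,-15 \right)}\right) J{\left(8 \right)} = \left(\frac{198 + 6510}{2 \left(1 + 2\right) + 84} + \frac{8}{3}\right) 8 = \left(\frac{6708}{2 \cdot 3 + 84} + \frac{8}{3}\right) 8 = \left(\frac{6708}{6 + 84} + \frac{8}{3}\right) 8 = \left(\frac{6708}{90} + \frac{8}{3}\right) 8 = \left(6708 \cdot \frac{1}{90} + \frac{8}{3}\right) 8 = \left(\frac{1118}{15} + \frac{8}{3}\right) 8 = \frac{386}{5} \cdot 8 = \frac{3088}{5}$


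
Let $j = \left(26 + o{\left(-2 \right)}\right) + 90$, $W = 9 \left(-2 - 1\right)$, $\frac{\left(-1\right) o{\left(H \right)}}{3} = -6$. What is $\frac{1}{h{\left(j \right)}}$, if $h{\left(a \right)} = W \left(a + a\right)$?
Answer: $- \frac{1}{7236} \approx -0.0001382$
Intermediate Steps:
$o{\left(H \right)} = 18$ ($o{\left(H \right)} = \left(-3\right) \left(-6\right) = 18$)
$W = -27$ ($W = 9 \left(-3\right) = -27$)
$j = 134$ ($j = \left(26 + 18\right) + 90 = 44 + 90 = 134$)
$h{\left(a \right)} = - 54 a$ ($h{\left(a \right)} = - 27 \left(a + a\right) = - 27 \cdot 2 a = - 54 a$)
$\frac{1}{h{\left(j \right)}} = \frac{1}{\left(-54\right) 134} = \frac{1}{-7236} = - \frac{1}{7236}$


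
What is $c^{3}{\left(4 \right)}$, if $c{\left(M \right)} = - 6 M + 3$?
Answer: $-9261$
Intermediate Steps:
$c{\left(M \right)} = 3 - 6 M$
$c^{3}{\left(4 \right)} = \left(3 - 24\right)^{3} = \left(-21\right)^{3} = -9261$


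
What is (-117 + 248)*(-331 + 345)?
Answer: 1834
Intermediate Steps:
(-117 + 248)*(-331 + 345) = 131*14 = 1834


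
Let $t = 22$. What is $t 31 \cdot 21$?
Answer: $14322$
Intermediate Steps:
$t 31 \cdot 21 = 22 \cdot 31 \cdot 21 = 682 \cdot 21 = 14322$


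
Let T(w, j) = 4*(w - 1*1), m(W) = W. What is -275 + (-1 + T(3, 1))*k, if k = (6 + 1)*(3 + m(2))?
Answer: -30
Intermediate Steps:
T(w, j) = -4 + 4*w (T(w, j) = 4*(w - 1) = 4*(-1 + w) = -4 + 4*w)
k = 35 (k = (6 + 1)*(3 + 2) = 7*5 = 35)
-275 + (-1 + T(3, 1))*k = -275 + (-1 + (-4 + 4*3))*35 = -275 + (-1 + (-4 + 12))*35 = -275 + (-1 + 8)*35 = -275 + 7*35 = -275 + 245 = -30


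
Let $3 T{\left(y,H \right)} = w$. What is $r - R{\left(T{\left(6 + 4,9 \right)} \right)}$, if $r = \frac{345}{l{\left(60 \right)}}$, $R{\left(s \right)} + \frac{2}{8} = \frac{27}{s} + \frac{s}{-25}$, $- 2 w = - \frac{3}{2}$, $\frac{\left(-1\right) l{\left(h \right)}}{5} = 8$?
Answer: $- \frac{23273}{200} \approx -116.36$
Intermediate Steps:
$l{\left(h \right)} = -40$ ($l{\left(h \right)} = \left(-5\right) 8 = -40$)
$w = \frac{3}{4}$ ($w = - \frac{\left(-3\right) \frac{1}{2}}{2} = \left(- \frac{1}{2}\right) \left(- \frac{3}{2}\right) = \frac{3}{4} \approx 0.75$)
$T{\left(y,H \right)} = \frac{1}{4}$ ($T{\left(y,H \right)} = \frac{1}{3} \cdot \frac{3}{4} = \frac{1}{4}$)
$R{\left(s \right)} = - \frac{1}{4} + \frac{27}{s} - \frac{s}{25}$ ($R{\left(s \right)} = - \frac{1}{4} + \left(\frac{27}{s} + \frac{s}{-25}\right) = - \frac{1}{4} + \left(\frac{27}{s} + s \left(- \frac{1}{25}\right)\right) = - \frac{1}{4} - \left(- \frac{27}{s} + \frac{s}{25}\right) = - \frac{1}{4} + \frac{27}{s} - \frac{s}{25}$)
$r = - \frac{69}{8}$ ($r = \frac{345}{-40} = 345 \left(- \frac{1}{40}\right) = - \frac{69}{8} \approx -8.625$)
$r - R{\left(T{\left(6 + 4,9 \right)} \right)} = - \frac{69}{8} - \left(- \frac{1}{4} + 27 \frac{1}{\frac{1}{4}} - \frac{1}{100}\right) = - \frac{69}{8} - \left(- \frac{1}{4} + 27 \cdot 4 - \frac{1}{100}\right) = - \frac{69}{8} - \left(- \frac{1}{4} + 108 - \frac{1}{100}\right) = - \frac{69}{8} - \frac{5387}{50} = - \frac{23273}{200}$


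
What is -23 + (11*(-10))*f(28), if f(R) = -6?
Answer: 637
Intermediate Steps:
-23 + (11*(-10))*f(28) = -23 + (11*(-10))*(-6) = -23 - 110*(-6) = -23 + 660 = 637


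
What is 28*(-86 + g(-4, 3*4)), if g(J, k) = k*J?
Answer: -3752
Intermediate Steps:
g(J, k) = J*k
28*(-86 + g(-4, 3*4)) = 28*(-86 - 12*4) = 28*(-86 - 4*12) = 28*(-86 - 48) = 28*(-134) = -3752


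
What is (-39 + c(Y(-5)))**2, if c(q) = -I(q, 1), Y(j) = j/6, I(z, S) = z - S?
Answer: 49729/36 ≈ 1381.4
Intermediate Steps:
Y(j) = j/6 (Y(j) = j*(1/6) = j/6)
c(q) = 1 - q (c(q) = -(q - 1*1) = -(q - 1) = -(-1 + q) = 1 - q)
(-39 + c(Y(-5)))**2 = (-39 + (1 - (-5)/6))**2 = (-39 + (1 - 1*(-5/6)))**2 = (-39 + (1 + 5/6))**2 = (-39 + 11/6)**2 = (-223/6)**2 = 49729/36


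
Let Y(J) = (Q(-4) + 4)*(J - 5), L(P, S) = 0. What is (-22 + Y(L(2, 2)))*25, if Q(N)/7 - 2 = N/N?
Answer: -3675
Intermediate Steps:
Q(N) = 21 (Q(N) = 14 + 7*(N/N) = 14 + 7*1 = 14 + 7 = 21)
Y(J) = -125 + 25*J (Y(J) = (21 + 4)*(J - 5) = 25*(-5 + J) = -125 + 25*J)
(-22 + Y(L(2, 2)))*25 = (-22 + (-125 + 25*0))*25 = (-22 + (-125 + 0))*25 = (-22 - 125)*25 = -147*25 = -3675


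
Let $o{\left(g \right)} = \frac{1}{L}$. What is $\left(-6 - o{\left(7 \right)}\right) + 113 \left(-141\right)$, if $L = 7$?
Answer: $- \frac{111574}{7} \approx -15939.0$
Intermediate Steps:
$o{\left(g \right)} = \frac{1}{7}$
$\left(-6 - o{\left(7 \right)}\right) + 113 \left(-141\right) = \left(-6 - \frac{1}{7}\right) + 113 \left(-141\right) = \left(-6 - \frac{1}{7}\right) - 15933 = - \frac{43}{7} - 15933 = - \frac{111574}{7}$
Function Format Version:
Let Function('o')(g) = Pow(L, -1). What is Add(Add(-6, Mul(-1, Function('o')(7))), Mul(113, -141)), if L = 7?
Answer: Rational(-111574, 7) ≈ -15939.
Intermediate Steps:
Function('o')(g) = Rational(1, 7) (Function('o')(g) = Pow(7, -1) = Rational(1, 7))
Add(Add(-6, Mul(-1, Function('o')(7))), Mul(113, -141)) = Add(Add(-6, Mul(-1, Rational(1, 7))), Mul(113, -141)) = Add(Add(-6, Rational(-1, 7)), -15933) = Add(Rational(-43, 7), -15933) = Rational(-111574, 7)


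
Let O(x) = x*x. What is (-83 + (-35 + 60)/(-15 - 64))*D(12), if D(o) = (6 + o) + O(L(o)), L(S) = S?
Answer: -1066284/79 ≈ -13497.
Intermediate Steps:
O(x) = x²
D(o) = 6 + o + o² (D(o) = (6 + o) + o² = 6 + o + o²)
(-83 + (-35 + 60)/(-15 - 64))*D(12) = (-83 + (-35 + 60)/(-15 - 64))*(6 + 12 + 12²) = (-83 + 25/(-79))*(6 + 12 + 144) = (-83 + 25*(-1/79))*162 = (-83 - 25/79)*162 = -6582/79*162 = -1066284/79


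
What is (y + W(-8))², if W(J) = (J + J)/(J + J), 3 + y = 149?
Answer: 21609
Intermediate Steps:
y = 146 (y = -3 + 149 = 146)
W(J) = 1 (W(J) = (2*J)/((2*J)) = (2*J)*(1/(2*J)) = 1)
(y + W(-8))² = (146 + 1)² = 147² = 21609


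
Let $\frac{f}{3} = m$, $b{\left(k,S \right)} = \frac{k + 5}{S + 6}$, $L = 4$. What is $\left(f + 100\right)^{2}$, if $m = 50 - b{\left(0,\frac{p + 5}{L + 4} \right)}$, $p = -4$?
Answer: $\frac{147136900}{2401} \approx 61282.0$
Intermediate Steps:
$b{\left(k,S \right)} = \frac{5 + k}{6 + S}$
$m = \frac{2410}{49}$ ($m = 50 - \frac{5 + 0}{6 + \frac{-4 + 5}{4 + 4}} = 50 - \frac{1}{6 + 1 \cdot \frac{1}{8}} \cdot 5 = 50 - \frac{1}{6 + \frac{1}{8}} \cdot 5 = 50 - \frac{1}{\frac{49}{8}} \cdot 5 = 50 - \frac{8}{49} \cdot 5 = 50 - \frac{40}{49} = \frac{2410}{49} \approx 49.184$)
$f = \frac{7230}{49}$ ($f = 3 \cdot \frac{2410}{49} = \frac{7230}{49} \approx 147.55$)
$\left(f + 100\right)^{2} = \left(\frac{7230}{49} + 100\right)^{2} = \left(\frac{12130}{49}\right)^{2} = \frac{147136900}{2401}$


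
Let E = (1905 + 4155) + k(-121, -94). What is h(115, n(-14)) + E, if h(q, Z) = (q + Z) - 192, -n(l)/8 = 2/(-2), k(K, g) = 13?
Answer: 6004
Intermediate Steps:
n(l) = 8 (n(l) = -16/(-2) = -16*(-1)/2 = -8*(-1) = 8)
h(q, Z) = -192 + Z + q (h(q, Z) = (Z + q) - 192 = -192 + Z + q)
E = 6073 (E = (1905 + 4155) + 13 = 6060 + 13 = 6073)
h(115, n(-14)) + E = (-192 + 8 + 115) + 6073 = -69 + 6073 = 6004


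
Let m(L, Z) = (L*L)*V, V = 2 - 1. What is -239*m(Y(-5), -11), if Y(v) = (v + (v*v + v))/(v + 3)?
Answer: -53775/4 ≈ -13444.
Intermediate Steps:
Y(v) = (v² + 2*v)/(3 + v) (Y(v) = (v + (v² + v))/(3 + v) = (v + (v + v²))/(3 + v) = (v² + 2*v)/(3 + v))
V = 1
m(L, Z) = L² (m(L, Z) = (L*L)*1 = L²*1 = L²)
-239*m(Y(-5), -11) = -239*25*(2 - 5)²/(3 - 5)² = -239*(-5*(-3)/(-2))² = -239*(-5*(-½)*(-3))² = -239*(-15/2)² = -239*225/4 = -53775/4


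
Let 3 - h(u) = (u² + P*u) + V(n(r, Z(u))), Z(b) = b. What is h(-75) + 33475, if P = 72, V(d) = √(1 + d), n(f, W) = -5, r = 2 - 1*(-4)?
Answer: 33253 - 2*I ≈ 33253.0 - 2.0*I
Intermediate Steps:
r = 6 (r = 2 + 4 = 6)
h(u) = 3 - u² - 72*u - 2*I (h(u) = 3 - ((u² + 72*u) + √(1 - 5)) = 3 - ((u² + 72*u) + √(-4)) = 3 - ((u² + 72*u) + 2*I) = 3 - (u² + 2*I + 72*u) = 3 + (-u² - 72*u - 2*I) = 3 - u² - 72*u - 2*I)
h(-75) + 33475 = (3 - 1*(-75)² - 72*(-75) - 2*I) + 33475 = (3 - 1*5625 + 5400 - 2*I) + 33475 = (3 - 5625 + 5400 - 2*I) + 33475 = (-222 - 2*I) + 33475 = 33253 - 2*I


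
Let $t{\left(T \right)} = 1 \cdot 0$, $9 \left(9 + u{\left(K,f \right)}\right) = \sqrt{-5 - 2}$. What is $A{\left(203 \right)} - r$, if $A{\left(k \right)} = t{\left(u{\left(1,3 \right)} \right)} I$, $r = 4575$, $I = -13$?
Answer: $-4575$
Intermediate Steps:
$u{\left(K,f \right)} = -9 + \frac{i \sqrt{7}}{9}$ ($u{\left(K,f \right)} = -9 + \frac{\sqrt{-5 - 2}}{9} = -9 + \frac{\sqrt{-7}}{9} = -9 + \frac{i \sqrt{7}}{9}$)
$t{\left(T \right)} = 0$
$A{\left(k \right)} = 0$ ($A{\left(k \right)} = 0 \left(-13\right) = 0$)
$A{\left(203 \right)} - r = 0 - 4575 = -4575$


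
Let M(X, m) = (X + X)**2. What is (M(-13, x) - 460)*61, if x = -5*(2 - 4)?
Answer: 13176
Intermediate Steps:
x = 10 (x = -5*(-2) = 10)
M(X, m) = 4*X**2 (M(X, m) = (2*X)**2 = 4*X**2)
(M(-13, x) - 460)*61 = (4*(-13)**2 - 460)*61 = (4*169 - 460)*61 = (676 - 460)*61 = 216*61 = 13176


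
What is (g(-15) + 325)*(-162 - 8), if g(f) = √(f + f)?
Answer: -55250 - 170*I*√30 ≈ -55250.0 - 931.13*I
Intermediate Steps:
g(f) = √2*√f (g(f) = √(2*f) = √2*√f)
(g(-15) + 325)*(-162 - 8) = (√2*√(-15) + 325)*(-162 - 8) = (√2*(I*√15) + 325)*(-170) = (I*√30 + 325)*(-170) = (325 + I*√30)*(-170) = -55250 - 170*I*√30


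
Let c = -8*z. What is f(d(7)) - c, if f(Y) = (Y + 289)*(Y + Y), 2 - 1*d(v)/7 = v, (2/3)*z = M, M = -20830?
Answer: -267740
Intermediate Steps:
z = -31245 (z = (3/2)*(-20830) = -31245)
d(v) = 14 - 7*v
c = 249960 (c = -8*(-31245) = 249960)
f(Y) = 2*Y*(289 + Y) (f(Y) = (289 + Y)*(2*Y) = 2*Y*(289 + Y))
f(d(7)) - c = 2*(14 - 7*7)*(289 + (14 - 7*7)) - 1*249960 = 2*(14 - 49)*(289 + (14 - 49)) - 249960 = 2*(-35)*(289 - 35) - 249960 = 2*(-35)*254 - 249960 = -17780 - 249960 = -267740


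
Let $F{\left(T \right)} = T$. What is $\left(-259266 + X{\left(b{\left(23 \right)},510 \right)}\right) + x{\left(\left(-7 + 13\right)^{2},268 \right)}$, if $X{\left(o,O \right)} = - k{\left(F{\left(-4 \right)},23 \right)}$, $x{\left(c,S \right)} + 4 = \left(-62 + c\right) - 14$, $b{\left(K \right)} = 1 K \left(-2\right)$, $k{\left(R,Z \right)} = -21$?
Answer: $-259289$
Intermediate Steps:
$b{\left(K \right)} = - 2 K$ ($b{\left(K \right)} = K \left(-2\right) = - 2 K$)
$x{\left(c,S \right)} = -80 + c$ ($x{\left(c,S \right)} = -4 + \left(\left(-62 + c\right) - 14\right) = -4 + \left(-76 + c\right) = -80 + c$)
$X{\left(o,O \right)} = 21$ ($X{\left(o,O \right)} = \left(-1\right) \left(-21\right) = 21$)
$\left(-259266 + X{\left(b{\left(23 \right)},510 \right)}\right) + x{\left(\left(-7 + 13\right)^{2},268 \right)} = \left(-259266 + 21\right) - \left(80 - \left(-7 + 13\right)^{2}\right) = -259245 - \left(80 - 6^{2}\right) = -259245 + \left(-80 + 36\right) = -259245 - 44 = -259289$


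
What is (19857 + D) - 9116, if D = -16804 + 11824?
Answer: 5761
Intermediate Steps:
D = -4980
(19857 + D) - 9116 = (19857 - 4980) - 9116 = 14877 - 9116 = 5761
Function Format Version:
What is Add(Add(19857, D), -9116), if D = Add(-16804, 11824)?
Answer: 5761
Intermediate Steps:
D = -4980
Add(Add(19857, D), -9116) = Add(Add(19857, -4980), -9116) = Add(14877, -9116) = 5761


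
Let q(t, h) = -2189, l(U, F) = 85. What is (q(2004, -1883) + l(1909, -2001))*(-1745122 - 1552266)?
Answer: 6937704352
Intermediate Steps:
(q(2004, -1883) + l(1909, -2001))*(-1745122 - 1552266) = (-2189 + 85)*(-1745122 - 1552266) = -2104*(-3297388) = 6937704352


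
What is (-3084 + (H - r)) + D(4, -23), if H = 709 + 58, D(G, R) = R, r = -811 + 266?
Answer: -1795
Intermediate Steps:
r = -545
H = 767
(-3084 + (H - r)) + D(4, -23) = (-3084 + (767 - 1*(-545))) - 23 = (-3084 + (767 + 545)) - 23 = (-3084 + 1312) - 23 = -1772 - 23 = -1795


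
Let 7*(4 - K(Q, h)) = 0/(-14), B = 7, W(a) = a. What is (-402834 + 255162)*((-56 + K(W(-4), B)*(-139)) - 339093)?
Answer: 50164916760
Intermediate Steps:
K(Q, h) = 4 (K(Q, h) = 4 - 0/(-14) = 4 - 0*(-1)/14 = 4 - ⅐*0 = 4 + 0 = 4)
(-402834 + 255162)*((-56 + K(W(-4), B)*(-139)) - 339093) = (-402834 + 255162)*((-56 + 4*(-139)) - 339093) = -147672*((-56 - 556) - 339093) = -147672*(-612 - 339093) = -147672*(-339705) = 50164916760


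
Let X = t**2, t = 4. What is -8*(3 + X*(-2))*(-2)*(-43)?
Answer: 19952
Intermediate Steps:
X = 16 (X = 4**2 = 16)
-8*(3 + X*(-2))*(-2)*(-43) = -8*(3 + 16*(-2))*(-2)*(-43) = -8*(3 - 32)*(-2)*(-43) = -8*(-29*(-2))*(-43) = -464*(-43) = 19952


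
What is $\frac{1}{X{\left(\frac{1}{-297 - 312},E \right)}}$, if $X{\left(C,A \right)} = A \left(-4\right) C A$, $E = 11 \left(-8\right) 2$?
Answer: $\frac{609}{123904} \approx 0.0049151$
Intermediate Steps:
$E = -176$ ($E = \left(-88\right) 2 = -176$)
$X{\left(C,A \right)} = - 4 C A^{2}$ ($X{\left(C,A \right)} = - 4 A A C = - 4 C A^{2}$)
$\frac{1}{X{\left(\frac{1}{-297 - 312},E \right)}} = \frac{1}{\left(-4\right) \frac{1}{-297 - 312} \left(-176\right)^{2}} = \frac{1}{\left(-4\right) \frac{1}{-609} \cdot 30976} = \frac{1}{\left(-4\right) \left(- \frac{1}{609}\right) 30976} = \frac{1}{\frac{123904}{609}} = \frac{609}{123904}$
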